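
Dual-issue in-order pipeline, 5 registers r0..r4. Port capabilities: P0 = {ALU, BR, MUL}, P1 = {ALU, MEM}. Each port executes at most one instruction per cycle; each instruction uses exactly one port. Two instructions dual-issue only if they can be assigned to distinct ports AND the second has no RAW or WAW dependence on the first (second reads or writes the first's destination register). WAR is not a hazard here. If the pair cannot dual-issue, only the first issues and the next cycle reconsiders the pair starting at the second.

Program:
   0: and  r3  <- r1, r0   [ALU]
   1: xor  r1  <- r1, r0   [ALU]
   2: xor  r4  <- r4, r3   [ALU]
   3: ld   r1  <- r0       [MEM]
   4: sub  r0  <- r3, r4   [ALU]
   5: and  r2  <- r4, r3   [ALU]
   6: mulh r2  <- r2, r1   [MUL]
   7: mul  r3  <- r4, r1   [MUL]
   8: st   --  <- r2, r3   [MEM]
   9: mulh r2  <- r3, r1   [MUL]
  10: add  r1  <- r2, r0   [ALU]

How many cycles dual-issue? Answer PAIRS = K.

PAIRS = 4

  cy0 -> i0+i1 (and.ALU;xor.ALU) 2-wide
  cy1 -> i2+i3 (xor.ALU;ld.MEM) 2-wide
  cy2 -> i4+i5 (sub.ALU;and.ALU) 2-wide
  cy3 -> i6 (mulh.MUL) no-port MUL/MUL
  cy4 -> i7 (mul.MUL) RAW r3
  cy5 -> i8+i9 (st.MEM;mulh.MUL) 2-wide
  cy6 -> i10 (add.ALU) tail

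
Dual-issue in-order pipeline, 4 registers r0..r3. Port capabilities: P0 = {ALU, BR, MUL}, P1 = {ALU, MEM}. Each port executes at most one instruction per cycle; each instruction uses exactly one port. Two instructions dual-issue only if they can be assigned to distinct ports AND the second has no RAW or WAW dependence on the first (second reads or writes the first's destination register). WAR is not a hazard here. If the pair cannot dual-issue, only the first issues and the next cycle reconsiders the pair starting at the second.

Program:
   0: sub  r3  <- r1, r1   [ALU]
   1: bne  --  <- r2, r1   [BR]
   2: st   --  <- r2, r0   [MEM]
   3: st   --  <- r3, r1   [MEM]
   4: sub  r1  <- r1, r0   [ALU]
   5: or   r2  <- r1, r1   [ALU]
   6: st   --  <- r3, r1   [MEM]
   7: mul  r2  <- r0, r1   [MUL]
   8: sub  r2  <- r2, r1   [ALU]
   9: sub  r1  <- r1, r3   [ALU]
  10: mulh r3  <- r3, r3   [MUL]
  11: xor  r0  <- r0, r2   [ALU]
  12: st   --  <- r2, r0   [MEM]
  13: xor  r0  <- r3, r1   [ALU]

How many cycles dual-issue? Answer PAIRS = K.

PAIRS = 6

  cy0 -> i0/i1 (sub.ALU bne.BR) pair
  cy1 -> i2 (st.MEM) no-port MEM/MEM
  cy2 -> i3/i4 (st.MEM sub.ALU) pair
  cy3 -> i5/i6 (or.ALU st.MEM) pair
  cy4 -> i7 (mul.MUL) RAW+WAW r2
  cy5 -> i8/i9 (sub.ALU sub.ALU) pair
  cy6 -> i10/i11 (mulh.MUL xor.ALU) pair
  cy7 -> i12/i13 (st.MEM xor.ALU) pair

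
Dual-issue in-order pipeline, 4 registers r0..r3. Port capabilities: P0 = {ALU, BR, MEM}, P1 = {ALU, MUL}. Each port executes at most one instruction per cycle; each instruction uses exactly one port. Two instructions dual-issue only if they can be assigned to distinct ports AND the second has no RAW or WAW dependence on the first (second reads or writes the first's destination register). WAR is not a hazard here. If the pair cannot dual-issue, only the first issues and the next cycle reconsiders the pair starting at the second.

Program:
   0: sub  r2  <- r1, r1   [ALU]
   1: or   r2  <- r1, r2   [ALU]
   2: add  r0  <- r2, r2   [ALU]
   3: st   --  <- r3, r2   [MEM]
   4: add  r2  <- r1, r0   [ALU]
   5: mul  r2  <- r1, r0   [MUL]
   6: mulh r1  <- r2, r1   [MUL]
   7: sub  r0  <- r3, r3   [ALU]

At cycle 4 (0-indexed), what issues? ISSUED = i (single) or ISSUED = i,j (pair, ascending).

  cy0 -> i0 (sub) RAW+WAW r2
  cy1 -> i1 (or) RAW r2
  cy2 -> i2+i3 (add+st) 2-wide
  cy3 -> i4 (add) WAW r2
  cy4 -> i5 (mul) no-port MUL/MUL
  cy5 -> i6+i7 (mulh+sub) 2-wide

ISSUED = 5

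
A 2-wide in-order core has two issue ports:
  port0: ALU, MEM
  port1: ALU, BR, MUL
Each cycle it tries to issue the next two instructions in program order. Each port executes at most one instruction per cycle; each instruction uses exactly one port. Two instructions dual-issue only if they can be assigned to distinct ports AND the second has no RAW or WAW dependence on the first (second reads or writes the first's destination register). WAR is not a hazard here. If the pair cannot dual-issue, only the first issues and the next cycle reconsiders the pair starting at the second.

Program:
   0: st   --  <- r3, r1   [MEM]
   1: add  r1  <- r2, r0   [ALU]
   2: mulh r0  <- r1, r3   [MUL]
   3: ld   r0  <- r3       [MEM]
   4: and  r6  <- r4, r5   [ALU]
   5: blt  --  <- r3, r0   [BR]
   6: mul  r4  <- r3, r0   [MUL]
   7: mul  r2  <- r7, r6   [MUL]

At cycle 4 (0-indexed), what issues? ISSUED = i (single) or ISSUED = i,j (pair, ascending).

ISSUED = 6

t=0 i0/i1:st.MEM+add.ALU ; dual
t=1 i2:mulh.MUL ; WAW r0
t=2 i3/i4:ld.MEM+and.ALU ; dual
t=3 i5:blt.BR ; no-port BR/MUL
t=4 i6:mul.MUL ; no-port MUL/MUL
t=5 i7:mul.MUL ; tail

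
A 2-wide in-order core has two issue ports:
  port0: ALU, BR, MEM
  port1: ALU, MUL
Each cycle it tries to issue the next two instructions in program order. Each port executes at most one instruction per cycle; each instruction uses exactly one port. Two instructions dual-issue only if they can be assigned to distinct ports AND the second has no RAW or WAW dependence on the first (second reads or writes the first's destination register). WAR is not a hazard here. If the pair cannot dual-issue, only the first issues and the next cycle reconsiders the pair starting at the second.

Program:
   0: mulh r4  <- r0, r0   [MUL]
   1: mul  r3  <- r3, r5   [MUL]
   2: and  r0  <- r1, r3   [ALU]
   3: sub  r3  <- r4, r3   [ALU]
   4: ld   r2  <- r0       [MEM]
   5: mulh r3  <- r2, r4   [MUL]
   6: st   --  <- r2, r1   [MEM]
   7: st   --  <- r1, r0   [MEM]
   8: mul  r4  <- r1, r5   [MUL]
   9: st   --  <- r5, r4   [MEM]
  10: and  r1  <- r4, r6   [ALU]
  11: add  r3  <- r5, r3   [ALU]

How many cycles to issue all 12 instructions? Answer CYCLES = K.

[0] i0  mulh  -- no-port MUL/MUL
[1] i1  mul  -- RAW r3
[2] i2&i3  and;sub  -- 2-wide
[3] i4  ld  -- RAW r2
[4] i5&i6  mulh;st  -- 2-wide
[5] i7&i8  st;mul  -- 2-wide
[6] i9&i10  st;and  -- 2-wide
[7] i11  add  -- tail

CYCLES = 8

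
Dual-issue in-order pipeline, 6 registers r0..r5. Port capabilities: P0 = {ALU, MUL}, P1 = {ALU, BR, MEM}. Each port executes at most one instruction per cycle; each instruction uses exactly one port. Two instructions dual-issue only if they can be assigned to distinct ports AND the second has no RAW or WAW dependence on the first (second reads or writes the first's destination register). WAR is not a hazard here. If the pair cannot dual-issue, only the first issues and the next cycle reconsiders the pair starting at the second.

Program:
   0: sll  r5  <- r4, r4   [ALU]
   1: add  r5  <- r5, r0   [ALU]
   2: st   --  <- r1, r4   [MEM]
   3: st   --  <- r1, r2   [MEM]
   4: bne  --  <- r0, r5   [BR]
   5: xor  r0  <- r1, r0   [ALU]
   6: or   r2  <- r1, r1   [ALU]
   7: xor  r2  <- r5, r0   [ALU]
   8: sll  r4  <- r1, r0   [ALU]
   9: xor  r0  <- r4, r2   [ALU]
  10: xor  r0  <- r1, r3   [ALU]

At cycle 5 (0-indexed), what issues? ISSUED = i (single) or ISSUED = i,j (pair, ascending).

  cy0 -> i0 (sll.ALU) RAW+WAW r5
  cy1 -> i1+i2 (add.ALU+st.MEM) 2-wide
  cy2 -> i3 (st.MEM) no-port MEM/BR
  cy3 -> i4+i5 (bne.BR+xor.ALU) 2-wide
  cy4 -> i6 (or.ALU) WAW r2
  cy5 -> i7+i8 (xor.ALU+sll.ALU) 2-wide
  cy6 -> i9 (xor.ALU) WAW r0
  cy7 -> i10 (xor.ALU) tail

ISSUED = 7,8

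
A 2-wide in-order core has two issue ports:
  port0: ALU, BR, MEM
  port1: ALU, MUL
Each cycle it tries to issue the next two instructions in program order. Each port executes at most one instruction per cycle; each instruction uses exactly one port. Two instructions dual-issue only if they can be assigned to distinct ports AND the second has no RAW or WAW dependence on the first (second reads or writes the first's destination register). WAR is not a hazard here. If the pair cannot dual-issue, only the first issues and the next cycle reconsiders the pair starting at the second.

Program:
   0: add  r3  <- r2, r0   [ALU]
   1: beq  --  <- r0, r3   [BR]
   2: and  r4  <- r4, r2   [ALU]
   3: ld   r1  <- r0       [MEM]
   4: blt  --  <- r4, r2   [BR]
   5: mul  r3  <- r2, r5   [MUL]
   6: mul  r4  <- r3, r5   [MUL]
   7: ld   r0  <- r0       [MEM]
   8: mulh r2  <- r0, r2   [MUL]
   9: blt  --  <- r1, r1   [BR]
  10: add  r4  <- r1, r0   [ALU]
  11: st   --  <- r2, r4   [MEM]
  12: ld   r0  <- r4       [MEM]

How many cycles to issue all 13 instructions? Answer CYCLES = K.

CYCLES = 9

#0 head=0: add i0 RAW r3
#1 head=1: beq+and i1+i2 dual
#2 head=3: ld i3 no-port MEM/BR
#3 head=4: blt+mul i4+i5 dual
#4 head=6: mul+ld i6+i7 dual
#5 head=8: mulh+blt i8+i9 dual
#6 head=10: add i10 RAW r4
#7 head=11: st i11 no-port MEM/MEM
#8 head=12: ld i12 tail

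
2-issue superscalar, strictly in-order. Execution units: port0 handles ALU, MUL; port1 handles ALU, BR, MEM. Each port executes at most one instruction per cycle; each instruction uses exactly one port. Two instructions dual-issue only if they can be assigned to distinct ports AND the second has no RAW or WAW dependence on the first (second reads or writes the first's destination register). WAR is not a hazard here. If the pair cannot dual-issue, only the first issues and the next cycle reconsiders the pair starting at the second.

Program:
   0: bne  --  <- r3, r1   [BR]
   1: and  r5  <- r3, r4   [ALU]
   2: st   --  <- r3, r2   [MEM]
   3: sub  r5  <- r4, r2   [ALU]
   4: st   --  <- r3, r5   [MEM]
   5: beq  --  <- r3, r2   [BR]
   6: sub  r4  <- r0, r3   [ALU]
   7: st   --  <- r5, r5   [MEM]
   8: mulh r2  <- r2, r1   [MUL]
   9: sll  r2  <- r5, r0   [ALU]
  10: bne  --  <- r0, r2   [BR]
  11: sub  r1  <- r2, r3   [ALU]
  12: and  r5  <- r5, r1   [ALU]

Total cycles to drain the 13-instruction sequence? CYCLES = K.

CYCLES = 8

c0: i0/i1 bne;and  pair
c1: i2/i3 st;sub  pair
c2: i4 st  no-port MEM/BR
c3: i5/i6 beq;sub  pair
c4: i7/i8 st;mulh  pair
c5: i9 sll  RAW r2
c6: i10/i11 bne;sub  pair
c7: i12 and  tail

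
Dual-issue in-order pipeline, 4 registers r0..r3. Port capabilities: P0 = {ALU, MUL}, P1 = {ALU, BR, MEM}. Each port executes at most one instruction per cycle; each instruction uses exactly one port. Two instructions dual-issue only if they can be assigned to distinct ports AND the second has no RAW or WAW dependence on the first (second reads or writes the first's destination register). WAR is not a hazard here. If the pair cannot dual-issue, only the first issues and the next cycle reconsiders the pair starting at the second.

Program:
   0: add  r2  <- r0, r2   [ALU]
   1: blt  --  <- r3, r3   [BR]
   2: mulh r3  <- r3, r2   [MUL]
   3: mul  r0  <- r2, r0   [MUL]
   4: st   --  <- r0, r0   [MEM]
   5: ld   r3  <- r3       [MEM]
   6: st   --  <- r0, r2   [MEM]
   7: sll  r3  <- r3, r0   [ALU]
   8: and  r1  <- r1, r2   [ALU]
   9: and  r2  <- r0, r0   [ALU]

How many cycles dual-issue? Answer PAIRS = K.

PAIRS = 3

#0 head=0: add.ALU blt.BR i0&i1 pair
#1 head=2: mulh.MUL i2 no-port MUL/MUL
#2 head=3: mul.MUL i3 RAW r0
#3 head=4: st.MEM i4 no-port MEM/MEM
#4 head=5: ld.MEM i5 no-port MEM/MEM
#5 head=6: st.MEM sll.ALU i6&i7 pair
#6 head=8: and.ALU and.ALU i8&i9 pair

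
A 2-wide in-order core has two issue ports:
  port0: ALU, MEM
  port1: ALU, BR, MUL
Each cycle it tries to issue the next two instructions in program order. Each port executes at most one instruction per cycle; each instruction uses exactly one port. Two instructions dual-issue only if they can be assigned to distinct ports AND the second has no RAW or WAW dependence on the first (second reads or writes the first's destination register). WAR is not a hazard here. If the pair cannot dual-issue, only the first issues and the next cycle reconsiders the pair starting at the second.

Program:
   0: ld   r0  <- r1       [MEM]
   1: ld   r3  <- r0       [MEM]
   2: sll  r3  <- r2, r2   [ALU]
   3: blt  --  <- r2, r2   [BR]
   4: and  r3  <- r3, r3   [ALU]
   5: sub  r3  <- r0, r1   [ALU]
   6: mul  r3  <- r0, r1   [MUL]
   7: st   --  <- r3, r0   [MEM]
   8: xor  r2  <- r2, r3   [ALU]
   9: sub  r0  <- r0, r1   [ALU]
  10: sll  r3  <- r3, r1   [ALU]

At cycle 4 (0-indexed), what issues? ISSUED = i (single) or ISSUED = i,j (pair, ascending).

ISSUED = 5

t=0 i0:ld.MEM ; no-port MEM/MEM
t=1 i1:ld.MEM ; WAW r3
t=2 i2/i3:sll.ALU/blt.BR ; 2-wide
t=3 i4:and.ALU ; WAW r3
t=4 i5:sub.ALU ; WAW r3
t=5 i6:mul.MUL ; RAW r3
t=6 i7/i8:st.MEM/xor.ALU ; 2-wide
t=7 i9/i10:sub.ALU/sll.ALU ; 2-wide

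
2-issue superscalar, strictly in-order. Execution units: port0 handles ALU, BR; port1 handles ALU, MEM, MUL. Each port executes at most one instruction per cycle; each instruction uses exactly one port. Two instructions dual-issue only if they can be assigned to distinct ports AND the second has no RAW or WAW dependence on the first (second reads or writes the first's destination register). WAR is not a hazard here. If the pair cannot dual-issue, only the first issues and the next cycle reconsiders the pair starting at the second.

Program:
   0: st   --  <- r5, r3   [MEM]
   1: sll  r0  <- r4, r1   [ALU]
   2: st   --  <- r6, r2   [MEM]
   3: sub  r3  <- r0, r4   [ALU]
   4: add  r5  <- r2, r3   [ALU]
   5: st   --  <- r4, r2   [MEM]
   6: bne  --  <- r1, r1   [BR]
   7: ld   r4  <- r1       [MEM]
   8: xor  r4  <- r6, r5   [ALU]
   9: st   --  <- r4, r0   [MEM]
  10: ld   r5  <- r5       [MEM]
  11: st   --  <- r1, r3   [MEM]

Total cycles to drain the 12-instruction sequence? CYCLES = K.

[0] i0+i1  st.MEM/sll.ALU  -- 2-wide
[1] i2+i3  st.MEM/sub.ALU  -- 2-wide
[2] i4+i5  add.ALU/st.MEM  -- 2-wide
[3] i6+i7  bne.BR/ld.MEM  -- 2-wide
[4] i8  xor.ALU  -- RAW r4
[5] i9  st.MEM  -- no-port MEM/MEM
[6] i10  ld.MEM  -- no-port MEM/MEM
[7] i11  st.MEM  -- tail

CYCLES = 8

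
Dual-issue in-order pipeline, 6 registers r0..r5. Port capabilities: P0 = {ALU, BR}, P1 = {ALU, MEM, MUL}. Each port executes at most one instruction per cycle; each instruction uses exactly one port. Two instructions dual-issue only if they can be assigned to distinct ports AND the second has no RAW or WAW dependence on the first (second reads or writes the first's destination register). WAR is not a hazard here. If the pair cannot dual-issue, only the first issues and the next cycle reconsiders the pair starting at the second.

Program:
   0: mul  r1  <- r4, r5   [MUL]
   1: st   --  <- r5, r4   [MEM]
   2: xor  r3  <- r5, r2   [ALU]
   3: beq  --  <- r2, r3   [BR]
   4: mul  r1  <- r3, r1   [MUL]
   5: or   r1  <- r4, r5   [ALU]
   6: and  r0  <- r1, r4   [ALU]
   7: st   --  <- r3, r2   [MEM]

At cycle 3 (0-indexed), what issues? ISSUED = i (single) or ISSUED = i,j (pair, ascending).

ISSUED = 5

[0] i0  mul  -- no-port MUL/MEM
[1] i1/i2  st+xor  -- dual
[2] i3/i4  beq+mul  -- dual
[3] i5  or  -- RAW r1
[4] i6/i7  and+st  -- dual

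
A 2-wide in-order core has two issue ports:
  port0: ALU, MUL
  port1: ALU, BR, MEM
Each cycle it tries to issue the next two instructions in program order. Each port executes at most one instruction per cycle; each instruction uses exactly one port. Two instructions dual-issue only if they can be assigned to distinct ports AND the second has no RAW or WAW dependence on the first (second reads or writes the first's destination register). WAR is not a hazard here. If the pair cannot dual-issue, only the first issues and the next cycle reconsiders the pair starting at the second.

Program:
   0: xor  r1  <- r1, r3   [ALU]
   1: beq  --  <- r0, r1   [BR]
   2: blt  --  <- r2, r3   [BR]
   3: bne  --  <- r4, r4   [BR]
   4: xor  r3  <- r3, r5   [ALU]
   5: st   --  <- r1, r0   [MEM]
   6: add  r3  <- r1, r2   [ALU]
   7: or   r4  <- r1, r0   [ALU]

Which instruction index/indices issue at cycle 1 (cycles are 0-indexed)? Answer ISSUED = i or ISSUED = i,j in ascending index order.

ISSUED = 1

c0: i0 xor  RAW r1
c1: i1 beq  no-port BR/BR
c2: i2 blt  no-port BR/BR
c3: i3,i4 bne+xor  2-wide
c4: i5,i6 st+add  2-wide
c5: i7 or  tail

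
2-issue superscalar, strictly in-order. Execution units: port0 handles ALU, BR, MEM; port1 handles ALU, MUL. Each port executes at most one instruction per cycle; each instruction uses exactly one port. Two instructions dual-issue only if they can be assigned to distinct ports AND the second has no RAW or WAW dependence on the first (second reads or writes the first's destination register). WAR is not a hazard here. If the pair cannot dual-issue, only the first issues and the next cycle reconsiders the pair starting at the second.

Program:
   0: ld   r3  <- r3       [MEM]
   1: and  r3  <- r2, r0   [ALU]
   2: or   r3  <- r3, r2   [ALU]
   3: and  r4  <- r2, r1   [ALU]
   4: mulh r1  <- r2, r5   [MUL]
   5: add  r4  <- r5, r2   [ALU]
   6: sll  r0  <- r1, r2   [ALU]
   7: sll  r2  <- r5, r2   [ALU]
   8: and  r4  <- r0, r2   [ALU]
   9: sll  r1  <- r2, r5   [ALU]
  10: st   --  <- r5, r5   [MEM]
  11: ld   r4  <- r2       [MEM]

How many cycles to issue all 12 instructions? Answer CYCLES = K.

[0] i0  ld.MEM  -- WAW r3
[1] i1  and.ALU  -- RAW+WAW r3
[2] i2/i3  or.ALU;and.ALU  -- dual
[3] i4/i5  mulh.MUL;add.ALU  -- dual
[4] i6/i7  sll.ALU;sll.ALU  -- dual
[5] i8/i9  and.ALU;sll.ALU  -- dual
[6] i10  st.MEM  -- no-port MEM/MEM
[7] i11  ld.MEM  -- tail

CYCLES = 8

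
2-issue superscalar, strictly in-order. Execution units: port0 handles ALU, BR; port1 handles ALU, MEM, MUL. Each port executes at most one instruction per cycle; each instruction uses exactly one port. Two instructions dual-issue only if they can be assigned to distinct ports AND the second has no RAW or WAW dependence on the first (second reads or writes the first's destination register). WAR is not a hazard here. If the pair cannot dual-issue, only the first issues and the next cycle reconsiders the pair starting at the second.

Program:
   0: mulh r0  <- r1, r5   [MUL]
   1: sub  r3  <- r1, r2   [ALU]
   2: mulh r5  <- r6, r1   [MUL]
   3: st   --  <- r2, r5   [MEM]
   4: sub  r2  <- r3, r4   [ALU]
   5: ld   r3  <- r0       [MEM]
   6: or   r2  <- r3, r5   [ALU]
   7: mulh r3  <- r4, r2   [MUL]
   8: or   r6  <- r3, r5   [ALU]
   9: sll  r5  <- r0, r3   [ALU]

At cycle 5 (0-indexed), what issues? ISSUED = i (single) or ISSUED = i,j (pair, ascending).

ISSUED = 7

  cy0 -> i0/i1 (mulh.MUL+sub.ALU) 2-wide
  cy1 -> i2 (mulh.MUL) no-port MUL/MEM
  cy2 -> i3/i4 (st.MEM+sub.ALU) 2-wide
  cy3 -> i5 (ld.MEM) RAW r3
  cy4 -> i6 (or.ALU) RAW r2
  cy5 -> i7 (mulh.MUL) RAW r3
  cy6 -> i8/i9 (or.ALU+sll.ALU) 2-wide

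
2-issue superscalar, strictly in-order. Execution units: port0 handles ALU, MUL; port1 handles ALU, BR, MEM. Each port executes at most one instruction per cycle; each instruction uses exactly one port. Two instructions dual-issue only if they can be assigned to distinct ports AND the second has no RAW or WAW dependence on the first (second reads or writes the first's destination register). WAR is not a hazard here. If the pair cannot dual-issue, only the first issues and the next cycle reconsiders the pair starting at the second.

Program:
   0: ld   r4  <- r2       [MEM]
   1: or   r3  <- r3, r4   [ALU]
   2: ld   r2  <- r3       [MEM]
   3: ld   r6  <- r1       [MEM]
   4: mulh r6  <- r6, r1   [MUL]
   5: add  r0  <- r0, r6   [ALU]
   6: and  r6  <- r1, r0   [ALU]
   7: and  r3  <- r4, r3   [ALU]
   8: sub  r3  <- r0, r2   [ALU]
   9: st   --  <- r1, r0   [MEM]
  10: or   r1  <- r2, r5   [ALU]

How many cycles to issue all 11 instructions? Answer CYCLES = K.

CYCLES = 9

0. ld.MEM @i0  | RAW r4
1. or.ALU @i1  | RAW r3
2. ld.MEM @i2  | no-port MEM/MEM
3. ld.MEM @i3  | RAW+WAW r6
4. mulh.MUL @i4  | RAW r6
5. add.ALU @i5  | RAW r0
6. and.ALU and.ALU @i6&i7  | 2-wide
7. sub.ALU st.MEM @i8&i9  | 2-wide
8. or.ALU @i10  | tail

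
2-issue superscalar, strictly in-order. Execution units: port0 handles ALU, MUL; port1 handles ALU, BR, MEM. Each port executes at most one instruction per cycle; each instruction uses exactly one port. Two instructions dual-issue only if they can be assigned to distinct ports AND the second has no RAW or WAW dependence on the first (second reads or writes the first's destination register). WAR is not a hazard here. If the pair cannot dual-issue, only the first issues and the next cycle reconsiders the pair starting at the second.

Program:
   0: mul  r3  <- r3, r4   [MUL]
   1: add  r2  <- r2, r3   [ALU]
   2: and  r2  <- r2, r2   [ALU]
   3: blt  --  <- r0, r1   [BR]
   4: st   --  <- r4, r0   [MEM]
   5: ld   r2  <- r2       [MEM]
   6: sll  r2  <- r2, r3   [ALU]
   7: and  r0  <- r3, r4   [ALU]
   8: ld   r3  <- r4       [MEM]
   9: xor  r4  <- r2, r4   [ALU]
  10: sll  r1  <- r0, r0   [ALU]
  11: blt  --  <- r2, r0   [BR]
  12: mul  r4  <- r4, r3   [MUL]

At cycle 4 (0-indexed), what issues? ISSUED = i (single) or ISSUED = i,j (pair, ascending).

ISSUED = 5

  cy0 -> i0 (mul) RAW r3
  cy1 -> i1 (add) RAW+WAW r2
  cy2 -> i2,i3 (and blt) 2-wide
  cy3 -> i4 (st) no-port MEM/MEM
  cy4 -> i5 (ld) RAW+WAW r2
  cy5 -> i6,i7 (sll and) 2-wide
  cy6 -> i8,i9 (ld xor) 2-wide
  cy7 -> i10,i11 (sll blt) 2-wide
  cy8 -> i12 (mul) tail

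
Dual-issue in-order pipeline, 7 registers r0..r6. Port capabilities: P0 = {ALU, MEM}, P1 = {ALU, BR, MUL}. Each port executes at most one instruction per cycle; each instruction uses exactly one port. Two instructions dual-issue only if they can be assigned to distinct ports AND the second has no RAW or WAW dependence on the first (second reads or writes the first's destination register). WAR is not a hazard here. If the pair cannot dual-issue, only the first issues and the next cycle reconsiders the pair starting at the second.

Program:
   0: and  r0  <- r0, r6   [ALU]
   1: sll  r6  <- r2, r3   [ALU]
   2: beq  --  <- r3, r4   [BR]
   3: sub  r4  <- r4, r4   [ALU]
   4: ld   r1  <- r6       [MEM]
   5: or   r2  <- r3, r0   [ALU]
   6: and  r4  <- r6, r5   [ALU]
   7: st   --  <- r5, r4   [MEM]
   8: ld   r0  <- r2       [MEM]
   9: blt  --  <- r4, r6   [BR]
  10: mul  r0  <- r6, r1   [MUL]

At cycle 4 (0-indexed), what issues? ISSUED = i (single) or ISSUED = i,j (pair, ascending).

ISSUED = 7

  cy0 -> i0/i1 (and.ALU;sll.ALU) dual
  cy1 -> i2/i3 (beq.BR;sub.ALU) dual
  cy2 -> i4/i5 (ld.MEM;or.ALU) dual
  cy3 -> i6 (and.ALU) RAW r4
  cy4 -> i7 (st.MEM) no-port MEM/MEM
  cy5 -> i8/i9 (ld.MEM;blt.BR) dual
  cy6 -> i10 (mul.MUL) tail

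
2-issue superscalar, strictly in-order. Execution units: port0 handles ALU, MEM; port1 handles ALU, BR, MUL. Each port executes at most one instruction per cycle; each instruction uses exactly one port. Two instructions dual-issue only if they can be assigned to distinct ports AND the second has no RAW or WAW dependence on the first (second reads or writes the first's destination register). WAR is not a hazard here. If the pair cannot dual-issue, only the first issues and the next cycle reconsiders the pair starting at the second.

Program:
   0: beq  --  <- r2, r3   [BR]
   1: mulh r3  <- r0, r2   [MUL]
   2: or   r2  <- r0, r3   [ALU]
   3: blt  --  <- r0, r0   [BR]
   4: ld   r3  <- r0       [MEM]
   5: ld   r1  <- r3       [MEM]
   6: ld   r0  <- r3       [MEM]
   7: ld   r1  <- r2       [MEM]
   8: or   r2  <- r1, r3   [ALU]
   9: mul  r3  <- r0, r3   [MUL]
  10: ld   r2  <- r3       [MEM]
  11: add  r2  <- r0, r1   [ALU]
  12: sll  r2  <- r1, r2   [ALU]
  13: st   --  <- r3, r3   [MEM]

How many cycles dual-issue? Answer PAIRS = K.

c0: i0 beq.BR  no-port BR/MUL
c1: i1 mulh.MUL  RAW r3
c2: i2/i3 or.ALU;blt.BR  pair
c3: i4 ld.MEM  no-port MEM/MEM
c4: i5 ld.MEM  no-port MEM/MEM
c5: i6 ld.MEM  no-port MEM/MEM
c6: i7 ld.MEM  RAW r1
c7: i8/i9 or.ALU;mul.MUL  pair
c8: i10 ld.MEM  WAW r2
c9: i11 add.ALU  RAW+WAW r2
c10: i12/i13 sll.ALU;st.MEM  pair

PAIRS = 3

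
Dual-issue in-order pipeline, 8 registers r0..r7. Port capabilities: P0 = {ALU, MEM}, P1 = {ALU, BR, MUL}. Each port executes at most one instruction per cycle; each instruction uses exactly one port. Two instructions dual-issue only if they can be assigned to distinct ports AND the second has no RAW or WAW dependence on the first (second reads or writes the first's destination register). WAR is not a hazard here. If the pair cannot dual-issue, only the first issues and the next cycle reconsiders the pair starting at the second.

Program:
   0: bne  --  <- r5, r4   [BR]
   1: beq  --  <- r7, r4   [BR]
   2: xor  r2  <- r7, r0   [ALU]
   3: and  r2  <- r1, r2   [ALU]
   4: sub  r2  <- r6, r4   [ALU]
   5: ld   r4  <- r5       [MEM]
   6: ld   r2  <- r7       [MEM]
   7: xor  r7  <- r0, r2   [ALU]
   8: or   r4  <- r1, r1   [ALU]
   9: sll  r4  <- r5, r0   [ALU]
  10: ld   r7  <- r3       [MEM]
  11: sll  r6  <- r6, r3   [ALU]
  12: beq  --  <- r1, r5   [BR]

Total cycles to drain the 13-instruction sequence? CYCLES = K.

c0: i0 bne.BR  no-port BR/BR
c1: i1+i2 beq.BR+xor.ALU  dual
c2: i3 and.ALU  WAW r2
c3: i4+i5 sub.ALU+ld.MEM  dual
c4: i6 ld.MEM  RAW r2
c5: i7+i8 xor.ALU+or.ALU  dual
c6: i9+i10 sll.ALU+ld.MEM  dual
c7: i11+i12 sll.ALU+beq.BR  dual

CYCLES = 8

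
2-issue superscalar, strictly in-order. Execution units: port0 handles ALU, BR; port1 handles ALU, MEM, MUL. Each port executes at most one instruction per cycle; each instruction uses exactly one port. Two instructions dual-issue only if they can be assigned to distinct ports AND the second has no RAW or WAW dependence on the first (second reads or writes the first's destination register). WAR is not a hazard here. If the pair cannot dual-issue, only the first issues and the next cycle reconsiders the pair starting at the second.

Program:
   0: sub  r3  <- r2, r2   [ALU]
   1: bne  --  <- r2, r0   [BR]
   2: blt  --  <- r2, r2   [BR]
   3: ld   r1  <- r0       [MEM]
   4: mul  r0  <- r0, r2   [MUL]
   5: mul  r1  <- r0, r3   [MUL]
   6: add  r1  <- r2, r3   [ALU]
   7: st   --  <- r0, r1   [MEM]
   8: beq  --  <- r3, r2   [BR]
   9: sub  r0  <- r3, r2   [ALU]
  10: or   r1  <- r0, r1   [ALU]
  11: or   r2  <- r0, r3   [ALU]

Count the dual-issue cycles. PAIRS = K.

  cy0 -> i0,i1 (sub bne) pair
  cy1 -> i2,i3 (blt ld) pair
  cy2 -> i4 (mul) no-port MUL/MUL
  cy3 -> i5 (mul) WAW r1
  cy4 -> i6 (add) RAW r1
  cy5 -> i7,i8 (st beq) pair
  cy6 -> i9 (sub) RAW r0
  cy7 -> i10,i11 (or or) pair

PAIRS = 4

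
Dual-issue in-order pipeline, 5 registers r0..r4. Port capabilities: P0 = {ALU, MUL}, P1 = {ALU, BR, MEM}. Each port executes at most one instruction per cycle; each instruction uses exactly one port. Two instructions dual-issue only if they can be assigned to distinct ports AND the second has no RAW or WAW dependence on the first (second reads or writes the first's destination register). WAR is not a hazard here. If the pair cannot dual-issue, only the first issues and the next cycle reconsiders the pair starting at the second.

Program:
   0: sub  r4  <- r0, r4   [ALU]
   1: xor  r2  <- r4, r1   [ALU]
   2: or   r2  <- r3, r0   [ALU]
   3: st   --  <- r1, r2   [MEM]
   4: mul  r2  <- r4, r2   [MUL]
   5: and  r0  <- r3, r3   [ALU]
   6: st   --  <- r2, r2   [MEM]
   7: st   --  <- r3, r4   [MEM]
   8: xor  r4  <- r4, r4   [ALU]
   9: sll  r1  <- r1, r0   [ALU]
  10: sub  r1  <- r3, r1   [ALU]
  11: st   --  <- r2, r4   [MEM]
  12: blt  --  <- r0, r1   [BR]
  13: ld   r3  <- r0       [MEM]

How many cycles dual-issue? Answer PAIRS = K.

PAIRS = 4

[0] i0  sub.ALU  -- RAW r4
[1] i1  xor.ALU  -- WAW r2
[2] i2  or.ALU  -- RAW r2
[3] i3/i4  st.MEM;mul.MUL  -- dual
[4] i5/i6  and.ALU;st.MEM  -- dual
[5] i7/i8  st.MEM;xor.ALU  -- dual
[6] i9  sll.ALU  -- RAW+WAW r1
[7] i10/i11  sub.ALU;st.MEM  -- dual
[8] i12  blt.BR  -- no-port BR/MEM
[9] i13  ld.MEM  -- tail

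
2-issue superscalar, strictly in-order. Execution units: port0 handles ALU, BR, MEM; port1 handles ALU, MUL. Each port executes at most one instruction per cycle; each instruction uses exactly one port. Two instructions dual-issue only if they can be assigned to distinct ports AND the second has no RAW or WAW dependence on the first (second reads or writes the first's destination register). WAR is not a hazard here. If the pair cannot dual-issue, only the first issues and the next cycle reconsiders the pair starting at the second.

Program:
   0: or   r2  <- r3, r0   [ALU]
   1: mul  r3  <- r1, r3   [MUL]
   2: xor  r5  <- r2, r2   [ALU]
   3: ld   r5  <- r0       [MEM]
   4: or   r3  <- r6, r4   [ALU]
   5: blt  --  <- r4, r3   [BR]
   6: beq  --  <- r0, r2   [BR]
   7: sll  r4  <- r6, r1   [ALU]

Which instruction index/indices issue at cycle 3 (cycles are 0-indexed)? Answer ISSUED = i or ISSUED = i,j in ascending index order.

ISSUED = 5

[0] i0/i1  or.ALU;mul.MUL  -- 2-wide
[1] i2  xor.ALU  -- WAW r5
[2] i3/i4  ld.MEM;or.ALU  -- 2-wide
[3] i5  blt.BR  -- no-port BR/BR
[4] i6/i7  beq.BR;sll.ALU  -- 2-wide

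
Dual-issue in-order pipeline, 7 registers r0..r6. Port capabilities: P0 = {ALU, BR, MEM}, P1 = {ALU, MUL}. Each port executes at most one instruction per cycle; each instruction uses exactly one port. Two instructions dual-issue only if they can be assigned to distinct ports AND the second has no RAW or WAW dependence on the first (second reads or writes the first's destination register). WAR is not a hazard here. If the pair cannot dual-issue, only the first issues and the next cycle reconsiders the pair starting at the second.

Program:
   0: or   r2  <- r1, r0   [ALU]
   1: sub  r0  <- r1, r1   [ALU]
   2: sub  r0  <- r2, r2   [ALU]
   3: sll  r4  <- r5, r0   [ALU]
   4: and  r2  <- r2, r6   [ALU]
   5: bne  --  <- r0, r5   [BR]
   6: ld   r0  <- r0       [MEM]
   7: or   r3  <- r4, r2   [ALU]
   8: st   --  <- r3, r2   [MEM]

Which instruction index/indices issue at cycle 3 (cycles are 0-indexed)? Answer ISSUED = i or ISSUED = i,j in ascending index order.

ISSUED = 5

c0: i0&i1 or.ALU+sub.ALU  pair
c1: i2 sub.ALU  RAW r0
c2: i3&i4 sll.ALU+and.ALU  pair
c3: i5 bne.BR  no-port BR/MEM
c4: i6&i7 ld.MEM+or.ALU  pair
c5: i8 st.MEM  tail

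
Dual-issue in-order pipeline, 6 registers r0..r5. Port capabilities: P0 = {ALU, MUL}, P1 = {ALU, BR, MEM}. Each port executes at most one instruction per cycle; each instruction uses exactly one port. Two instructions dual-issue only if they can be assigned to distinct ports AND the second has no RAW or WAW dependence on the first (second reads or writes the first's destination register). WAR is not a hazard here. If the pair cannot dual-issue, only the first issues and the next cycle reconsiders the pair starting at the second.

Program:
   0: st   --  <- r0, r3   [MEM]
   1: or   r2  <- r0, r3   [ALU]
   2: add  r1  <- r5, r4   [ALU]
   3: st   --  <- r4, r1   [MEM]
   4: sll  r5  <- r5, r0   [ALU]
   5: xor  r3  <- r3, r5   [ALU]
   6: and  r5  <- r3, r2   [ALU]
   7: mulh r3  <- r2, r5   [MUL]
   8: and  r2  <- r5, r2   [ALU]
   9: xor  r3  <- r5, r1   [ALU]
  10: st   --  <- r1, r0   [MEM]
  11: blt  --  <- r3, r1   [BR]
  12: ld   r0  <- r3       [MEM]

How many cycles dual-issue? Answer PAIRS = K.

#0 head=0: st;or i0,i1 dual
#1 head=2: add i2 RAW r1
#2 head=3: st;sll i3,i4 dual
#3 head=5: xor i5 RAW r3
#4 head=6: and i6 RAW r5
#5 head=7: mulh;and i7,i8 dual
#6 head=9: xor;st i9,i10 dual
#7 head=11: blt i11 no-port BR/MEM
#8 head=12: ld i12 tail

PAIRS = 4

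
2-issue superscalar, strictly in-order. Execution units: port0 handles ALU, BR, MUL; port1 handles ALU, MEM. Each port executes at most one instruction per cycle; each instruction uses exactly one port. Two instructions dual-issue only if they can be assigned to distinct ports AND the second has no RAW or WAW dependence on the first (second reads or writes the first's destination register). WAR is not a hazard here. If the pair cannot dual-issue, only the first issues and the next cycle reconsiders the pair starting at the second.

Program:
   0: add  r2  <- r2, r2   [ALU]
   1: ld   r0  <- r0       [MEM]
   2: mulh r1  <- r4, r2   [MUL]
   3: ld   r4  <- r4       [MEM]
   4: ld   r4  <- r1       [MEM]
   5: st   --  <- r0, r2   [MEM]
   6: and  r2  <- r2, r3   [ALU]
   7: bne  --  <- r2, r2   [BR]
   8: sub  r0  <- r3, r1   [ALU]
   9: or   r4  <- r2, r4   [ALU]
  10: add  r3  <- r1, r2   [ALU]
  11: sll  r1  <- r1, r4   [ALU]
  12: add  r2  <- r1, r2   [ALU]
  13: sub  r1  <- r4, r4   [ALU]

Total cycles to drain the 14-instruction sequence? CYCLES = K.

CYCLES = 8

#0 head=0: add+ld i0,i1 2-wide
#1 head=2: mulh+ld i2,i3 2-wide
#2 head=4: ld i4 no-port MEM/MEM
#3 head=5: st+and i5,i6 2-wide
#4 head=7: bne+sub i7,i8 2-wide
#5 head=9: or+add i9,i10 2-wide
#6 head=11: sll i11 RAW r1
#7 head=12: add+sub i12,i13 2-wide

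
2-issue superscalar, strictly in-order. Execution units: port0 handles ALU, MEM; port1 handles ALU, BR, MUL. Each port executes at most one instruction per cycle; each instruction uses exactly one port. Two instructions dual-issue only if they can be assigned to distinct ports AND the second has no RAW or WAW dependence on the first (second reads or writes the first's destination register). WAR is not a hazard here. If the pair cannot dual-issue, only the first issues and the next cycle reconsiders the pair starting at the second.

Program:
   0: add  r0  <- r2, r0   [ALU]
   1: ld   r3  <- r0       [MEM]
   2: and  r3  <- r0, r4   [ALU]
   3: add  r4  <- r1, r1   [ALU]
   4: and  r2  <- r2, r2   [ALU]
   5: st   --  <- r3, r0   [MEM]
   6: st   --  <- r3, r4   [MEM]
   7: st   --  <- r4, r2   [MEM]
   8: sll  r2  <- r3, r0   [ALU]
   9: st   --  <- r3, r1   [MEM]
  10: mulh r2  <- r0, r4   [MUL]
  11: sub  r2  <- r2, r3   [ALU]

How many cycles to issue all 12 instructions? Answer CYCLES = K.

#0 head=0: add.ALU i0 RAW r0
#1 head=1: ld.MEM i1 WAW r3
#2 head=2: and.ALU;add.ALU i2,i3 2-wide
#3 head=4: and.ALU;st.MEM i4,i5 2-wide
#4 head=6: st.MEM i6 no-port MEM/MEM
#5 head=7: st.MEM;sll.ALU i7,i8 2-wide
#6 head=9: st.MEM;mulh.MUL i9,i10 2-wide
#7 head=11: sub.ALU i11 tail

CYCLES = 8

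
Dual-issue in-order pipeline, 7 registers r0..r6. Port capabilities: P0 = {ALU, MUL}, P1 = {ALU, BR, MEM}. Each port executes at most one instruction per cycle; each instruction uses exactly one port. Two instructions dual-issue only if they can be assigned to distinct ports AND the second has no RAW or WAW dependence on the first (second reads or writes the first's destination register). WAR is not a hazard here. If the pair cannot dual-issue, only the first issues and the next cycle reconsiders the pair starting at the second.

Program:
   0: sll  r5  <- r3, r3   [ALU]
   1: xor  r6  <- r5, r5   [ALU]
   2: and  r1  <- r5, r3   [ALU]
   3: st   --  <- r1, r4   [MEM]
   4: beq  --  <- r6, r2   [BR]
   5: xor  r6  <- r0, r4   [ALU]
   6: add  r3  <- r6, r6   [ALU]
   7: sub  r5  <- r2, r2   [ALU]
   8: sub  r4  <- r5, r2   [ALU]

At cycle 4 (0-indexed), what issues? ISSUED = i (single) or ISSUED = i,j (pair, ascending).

[0] i0  sll.ALU  -- RAW r5
[1] i1+i2  xor.ALU+and.ALU  -- dual
[2] i3  st.MEM  -- no-port MEM/BR
[3] i4+i5  beq.BR+xor.ALU  -- dual
[4] i6+i7  add.ALU+sub.ALU  -- dual
[5] i8  sub.ALU  -- tail

ISSUED = 6,7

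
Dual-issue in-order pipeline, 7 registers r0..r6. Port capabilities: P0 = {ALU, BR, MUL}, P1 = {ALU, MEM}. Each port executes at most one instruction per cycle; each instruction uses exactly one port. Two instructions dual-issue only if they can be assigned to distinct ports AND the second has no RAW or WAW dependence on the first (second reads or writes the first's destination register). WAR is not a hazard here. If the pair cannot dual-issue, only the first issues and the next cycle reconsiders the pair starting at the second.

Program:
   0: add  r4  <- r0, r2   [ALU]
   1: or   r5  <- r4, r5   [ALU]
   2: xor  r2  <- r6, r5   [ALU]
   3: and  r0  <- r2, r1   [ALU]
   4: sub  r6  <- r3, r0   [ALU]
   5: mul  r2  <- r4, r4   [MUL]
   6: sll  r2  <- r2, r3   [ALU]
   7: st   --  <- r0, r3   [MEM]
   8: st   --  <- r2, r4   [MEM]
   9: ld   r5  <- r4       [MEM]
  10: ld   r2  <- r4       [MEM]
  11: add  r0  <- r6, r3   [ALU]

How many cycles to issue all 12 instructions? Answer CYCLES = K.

CYCLES = 9

  cy0 -> i0 (add) RAW r4
  cy1 -> i1 (or) RAW r5
  cy2 -> i2 (xor) RAW r2
  cy3 -> i3 (and) RAW r0
  cy4 -> i4&i5 (sub;mul) pair
  cy5 -> i6&i7 (sll;st) pair
  cy6 -> i8 (st) no-port MEM/MEM
  cy7 -> i9 (ld) no-port MEM/MEM
  cy8 -> i10&i11 (ld;add) pair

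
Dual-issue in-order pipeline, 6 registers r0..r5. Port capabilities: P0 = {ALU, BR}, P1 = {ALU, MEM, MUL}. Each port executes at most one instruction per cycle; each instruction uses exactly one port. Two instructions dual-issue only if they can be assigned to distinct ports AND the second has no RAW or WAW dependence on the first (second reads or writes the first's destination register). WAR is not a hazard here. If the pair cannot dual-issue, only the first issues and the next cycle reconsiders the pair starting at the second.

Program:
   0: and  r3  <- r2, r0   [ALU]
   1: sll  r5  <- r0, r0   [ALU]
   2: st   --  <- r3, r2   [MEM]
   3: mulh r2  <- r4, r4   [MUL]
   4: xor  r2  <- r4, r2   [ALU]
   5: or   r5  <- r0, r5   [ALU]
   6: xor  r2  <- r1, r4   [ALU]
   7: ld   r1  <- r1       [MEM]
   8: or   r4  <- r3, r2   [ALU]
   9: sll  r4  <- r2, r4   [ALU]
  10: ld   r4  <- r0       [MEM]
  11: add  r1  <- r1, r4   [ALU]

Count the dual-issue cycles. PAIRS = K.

PAIRS = 3

[0] i0+i1  and+sll  -- pair
[1] i2  st  -- no-port MEM/MUL
[2] i3  mulh  -- RAW+WAW r2
[3] i4+i5  xor+or  -- pair
[4] i6+i7  xor+ld  -- pair
[5] i8  or  -- RAW+WAW r4
[6] i9  sll  -- WAW r4
[7] i10  ld  -- RAW r4
[8] i11  add  -- tail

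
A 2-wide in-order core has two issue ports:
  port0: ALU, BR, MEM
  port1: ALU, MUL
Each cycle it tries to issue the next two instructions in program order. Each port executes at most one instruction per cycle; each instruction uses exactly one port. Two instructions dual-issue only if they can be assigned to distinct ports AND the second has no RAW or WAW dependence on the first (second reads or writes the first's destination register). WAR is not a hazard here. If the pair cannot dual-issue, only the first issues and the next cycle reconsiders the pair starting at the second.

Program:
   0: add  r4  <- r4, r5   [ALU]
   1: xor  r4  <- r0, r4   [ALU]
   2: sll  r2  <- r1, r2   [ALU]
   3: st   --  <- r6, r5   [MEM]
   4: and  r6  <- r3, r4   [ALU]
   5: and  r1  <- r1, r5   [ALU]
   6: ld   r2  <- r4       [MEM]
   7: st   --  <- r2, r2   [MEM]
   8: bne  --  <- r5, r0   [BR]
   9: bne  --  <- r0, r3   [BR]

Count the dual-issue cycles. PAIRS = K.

t=0 i0:add ; RAW+WAW r4
t=1 i1,i2:xor;sll ; pair
t=2 i3,i4:st;and ; pair
t=3 i5,i6:and;ld ; pair
t=4 i7:st ; no-port MEM/BR
t=5 i8:bne ; no-port BR/BR
t=6 i9:bne ; tail

PAIRS = 3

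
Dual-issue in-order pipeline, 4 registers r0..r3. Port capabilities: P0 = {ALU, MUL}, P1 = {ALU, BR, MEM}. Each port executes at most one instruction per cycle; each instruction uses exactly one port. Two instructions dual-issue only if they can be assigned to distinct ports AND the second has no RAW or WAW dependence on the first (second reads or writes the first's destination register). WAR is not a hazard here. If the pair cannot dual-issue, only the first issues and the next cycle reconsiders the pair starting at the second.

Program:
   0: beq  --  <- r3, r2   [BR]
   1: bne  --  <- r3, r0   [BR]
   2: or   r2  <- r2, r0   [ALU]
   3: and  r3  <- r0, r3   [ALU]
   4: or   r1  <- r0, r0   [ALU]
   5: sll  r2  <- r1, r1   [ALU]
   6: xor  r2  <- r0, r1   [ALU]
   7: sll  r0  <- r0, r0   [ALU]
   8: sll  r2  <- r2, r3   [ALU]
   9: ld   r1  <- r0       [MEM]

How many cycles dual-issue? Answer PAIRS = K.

#0 head=0: beq.BR i0 no-port BR/BR
#1 head=1: bne.BR+or.ALU i1/i2 2-wide
#2 head=3: and.ALU+or.ALU i3/i4 2-wide
#3 head=5: sll.ALU i5 WAW r2
#4 head=6: xor.ALU+sll.ALU i6/i7 2-wide
#5 head=8: sll.ALU+ld.MEM i8/i9 2-wide

PAIRS = 4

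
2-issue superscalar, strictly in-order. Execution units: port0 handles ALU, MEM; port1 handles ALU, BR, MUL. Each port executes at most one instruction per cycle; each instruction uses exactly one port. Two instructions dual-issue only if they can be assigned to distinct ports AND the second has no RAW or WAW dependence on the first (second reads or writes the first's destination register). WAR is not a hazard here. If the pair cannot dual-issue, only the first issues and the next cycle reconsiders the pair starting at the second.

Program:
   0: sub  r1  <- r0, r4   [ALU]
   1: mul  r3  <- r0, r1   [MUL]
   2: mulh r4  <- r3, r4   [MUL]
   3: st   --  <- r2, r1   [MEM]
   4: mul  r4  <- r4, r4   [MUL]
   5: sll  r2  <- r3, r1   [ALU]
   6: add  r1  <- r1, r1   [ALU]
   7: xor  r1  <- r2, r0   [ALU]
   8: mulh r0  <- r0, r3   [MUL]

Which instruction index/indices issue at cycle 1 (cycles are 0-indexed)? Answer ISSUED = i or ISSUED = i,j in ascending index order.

0. sub.ALU @i0  | RAW r1
1. mul.MUL @i1  | no-port MUL/MUL
2. mulh.MUL+st.MEM @i2,i3  | dual
3. mul.MUL+sll.ALU @i4,i5  | dual
4. add.ALU @i6  | WAW r1
5. xor.ALU+mulh.MUL @i7,i8  | dual

ISSUED = 1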